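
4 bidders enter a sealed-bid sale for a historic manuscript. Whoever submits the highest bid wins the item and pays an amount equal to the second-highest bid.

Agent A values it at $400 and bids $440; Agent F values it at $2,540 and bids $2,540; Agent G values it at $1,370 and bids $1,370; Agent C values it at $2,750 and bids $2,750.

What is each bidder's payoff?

Bids in descending order: Agent C $2,750 > Agent F $2,540 > Agent G $1,370 > Agent A $440.
Agent C has the top bid and wins; the price is the second-highest bid, $2,540.
Agent C's payoff = $2,750 − $2,540 = $210. All other bidders lose, so their payoff is 0.

Agent A $0, Agent F $0, Agent G $0, Agent C $210.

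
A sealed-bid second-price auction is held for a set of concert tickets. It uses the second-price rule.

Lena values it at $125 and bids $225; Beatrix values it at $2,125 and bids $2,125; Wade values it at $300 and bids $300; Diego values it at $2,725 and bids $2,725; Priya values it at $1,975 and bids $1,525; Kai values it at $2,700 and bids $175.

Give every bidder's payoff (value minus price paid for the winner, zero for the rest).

Lena $0, Beatrix $0, Wade $0, Diego $600, Priya $0, Kai $0.

Sorted high to low: Diego $2,725; Beatrix $2,125; Priya $1,525; Wade $300; Lena $225; Kai $175.
Diego has the top bid and wins; the price is the second-highest bid, $2,125.
Diego's payoff = $2,725 − $2,125 = $600. All other bidders lose, so their payoff is 0.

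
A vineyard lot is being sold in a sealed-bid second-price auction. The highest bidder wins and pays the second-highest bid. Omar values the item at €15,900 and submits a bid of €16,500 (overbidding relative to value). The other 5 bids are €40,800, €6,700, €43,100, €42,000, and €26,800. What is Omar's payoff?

Omar's payoff: €0.

Highest competing bid: €43,100.
Omar's bid €16,500 is not the highest, so Omar loses, pays nothing, and earns zero payoff.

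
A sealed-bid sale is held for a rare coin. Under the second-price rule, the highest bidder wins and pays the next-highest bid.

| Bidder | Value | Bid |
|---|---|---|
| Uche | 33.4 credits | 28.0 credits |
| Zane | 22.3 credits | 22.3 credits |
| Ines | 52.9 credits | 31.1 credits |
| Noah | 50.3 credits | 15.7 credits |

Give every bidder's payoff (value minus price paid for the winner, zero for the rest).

Payoffs: Uche 0.0 credits, Zane 0.0 credits, Ines 24.9 credits, Noah 0.0 credits.

Sorted high to low: Ines 31.1 credits, then Uche 28.0 credits, then Zane 22.3 credits, then Noah 15.7 credits.
Ines has the top bid and wins; the price is the second-highest bid, 28.0 credits.
Ines's payoff = 52.9 credits − 28.0 credits = 24.9 credits. All other bidders lose, so their payoff is 0.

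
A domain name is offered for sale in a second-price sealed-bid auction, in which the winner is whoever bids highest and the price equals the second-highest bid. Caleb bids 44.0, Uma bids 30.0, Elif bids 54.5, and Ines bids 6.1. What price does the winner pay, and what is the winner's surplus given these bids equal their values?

The winner pays 44.0 for a surplus of 10.5.

Ranking the bids: Elif 54.5; Caleb 44.0; Uma 30.0; Ines 6.1.
Elif is the highest bidder, so Elif wins.
Under the second-price rule, the price is the second-highest bid: 44.0.
Surplus = 54.5 − 44.0 = 10.5.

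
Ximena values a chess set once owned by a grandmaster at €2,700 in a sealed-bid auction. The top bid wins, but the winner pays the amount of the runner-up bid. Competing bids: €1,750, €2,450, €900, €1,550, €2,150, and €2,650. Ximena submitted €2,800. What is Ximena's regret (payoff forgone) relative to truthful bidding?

€0

The highest competing bid is €2,650.
Bidding truthfully at €2,700: Ximena has the top bid, wins, and pays the second-highest bid €2,650. Payoff = €2,700 − €2,650 = €50.
Bidding €2,800: Ximena has the top bid, wins, and pays the second-highest bid €2,650. Payoff = €2,700 − €2,650 = €50.
Regret = truthful payoff − actual payoff = €50 − €50 = €0.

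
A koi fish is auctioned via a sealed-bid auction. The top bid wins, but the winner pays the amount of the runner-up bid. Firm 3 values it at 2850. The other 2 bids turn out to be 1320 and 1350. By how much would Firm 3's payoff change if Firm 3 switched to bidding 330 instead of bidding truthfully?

The highest competing bid is 1350.
Bidding truthfully at 2850: Firm 3 has the top bid, wins, and pays the second-highest bid 1350. Payoff = 2850 − 1350 = 1500.
Bidding 330: the top bid is 1350 (a rival), so Firm 3 loses. Payoff = 0.
Change = 0 − 1500 = -1500.
This is the dominant-strategy logic: truthful bidding weakly beats any alternative.

Change in payoff: -1500.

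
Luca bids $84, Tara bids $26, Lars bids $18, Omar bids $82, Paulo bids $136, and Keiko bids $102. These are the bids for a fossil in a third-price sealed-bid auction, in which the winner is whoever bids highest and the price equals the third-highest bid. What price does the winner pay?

Ordered from highest: Paulo $136 > Keiko $102 > Luca $84 > Omar $82 > Tara $26 > Lars $18.
Paulo is the highest bidder, so Paulo wins.
Under the third-price rule, the price is the third-highest bid: $84.

$84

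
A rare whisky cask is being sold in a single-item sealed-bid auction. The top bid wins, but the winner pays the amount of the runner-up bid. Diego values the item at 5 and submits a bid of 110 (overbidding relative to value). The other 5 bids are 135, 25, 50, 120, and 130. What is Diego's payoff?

0

Highest competing bid: 135.
Diego's bid 110 is not the highest, so Diego loses, pays nothing, and earns zero payoff.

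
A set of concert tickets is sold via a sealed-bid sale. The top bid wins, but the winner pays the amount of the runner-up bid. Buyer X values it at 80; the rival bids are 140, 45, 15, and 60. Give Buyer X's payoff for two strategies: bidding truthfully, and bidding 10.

The highest competing bid is 140.
Bidding truthfully at 80: the top bid is 140 (a rival), so Buyer X loses. Payoff = 0.
Bidding 10: the top bid is 140 (a rival), so Buyer X loses. Payoff = 0.

Truthful: 0; alternative: 0.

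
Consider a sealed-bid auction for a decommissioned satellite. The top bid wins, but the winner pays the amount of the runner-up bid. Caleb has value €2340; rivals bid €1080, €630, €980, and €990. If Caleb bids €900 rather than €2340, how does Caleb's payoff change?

The highest competing bid is €1080.
Bidding truthfully at €2340: Caleb has the top bid, wins, and pays the second-highest bid €1080. Payoff = €2340 − €1080 = €1260.
Bidding €900: the top bid is €1080 (a rival), so Caleb loses. Payoff = €0.
Change = €0 − €1260 = -€1260.
This is the dominant-strategy logic: truthful bidding weakly beats any alternative.

Change in payoff: -€1260.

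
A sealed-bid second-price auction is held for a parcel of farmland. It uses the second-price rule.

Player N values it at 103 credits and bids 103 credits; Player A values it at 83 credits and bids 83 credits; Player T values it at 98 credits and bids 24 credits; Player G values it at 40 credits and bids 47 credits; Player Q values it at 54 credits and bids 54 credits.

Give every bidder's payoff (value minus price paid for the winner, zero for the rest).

Player N 20 credits, Player A 0 credits, Player T 0 credits, Player G 0 credits, Player Q 0 credits.

Ranking the bids: Player N 103 credits; Player A 83 credits; Player Q 54 credits; Player G 47 credits; Player T 24 credits.
Player N has the top bid and wins; the price is the second-highest bid, 83 credits.
Player N's payoff = 103 credits − 83 credits = 20 credits. All other bidders lose, so their payoff is 0.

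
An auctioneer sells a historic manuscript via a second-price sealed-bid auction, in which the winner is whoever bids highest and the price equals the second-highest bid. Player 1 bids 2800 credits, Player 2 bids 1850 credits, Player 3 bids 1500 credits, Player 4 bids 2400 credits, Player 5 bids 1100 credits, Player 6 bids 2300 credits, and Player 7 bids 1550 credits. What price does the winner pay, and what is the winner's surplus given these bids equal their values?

The winner pays 2400 credits for a surplus of 400 credits.

Bids in descending order: Player 1 2800 credits; Player 4 2400 credits; Player 6 2300 credits; Player 2 1850 credits; Player 7 1550 credits; Player 3 1500 credits; Player 5 1100 credits.
Player 1 is the highest bidder, so Player 1 wins.
Under the second-price rule, the price is the second-highest bid: 2400 credits.
Surplus = 2800 credits − 2400 credits = 400 credits.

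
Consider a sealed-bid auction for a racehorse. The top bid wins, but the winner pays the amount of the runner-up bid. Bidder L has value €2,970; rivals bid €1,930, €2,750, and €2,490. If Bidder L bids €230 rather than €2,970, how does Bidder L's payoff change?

The highest competing bid is €2,750.
Bidding truthfully at €2,970: Bidder L has the top bid, wins, and pays the second-highest bid €2,750. Payoff = €2,970 − €2,750 = €220.
Bidding €230: the top bid is €2,750 (a rival), so Bidder L loses. Payoff = €0.
Change = €0 − €220 = -€220.

Payoff change: -€220.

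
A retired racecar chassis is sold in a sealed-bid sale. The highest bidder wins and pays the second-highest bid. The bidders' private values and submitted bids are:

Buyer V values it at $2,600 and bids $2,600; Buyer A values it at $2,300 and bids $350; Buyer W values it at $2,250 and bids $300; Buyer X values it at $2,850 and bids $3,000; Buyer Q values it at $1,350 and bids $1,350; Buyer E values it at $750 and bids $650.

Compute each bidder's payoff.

Buyer V $0, Buyer A $0, Buyer W $0, Buyer X $250, Buyer Q $0, Buyer E $0.

Ordered from highest: Buyer X $3,000; Buyer V $2,600; Buyer Q $1,350; Buyer E $650; Buyer A $350; Buyer W $300.
Buyer X has the top bid and wins; the price is the second-highest bid, $2,600.
Buyer X's payoff = $2,850 − $2,600 = $250. All other bidders lose, so their payoff is 0.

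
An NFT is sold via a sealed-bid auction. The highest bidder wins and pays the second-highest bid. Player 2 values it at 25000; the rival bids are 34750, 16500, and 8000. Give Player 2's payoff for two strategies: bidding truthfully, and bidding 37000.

Truthful: 0; alternative: -9750.

The highest competing bid is 34750.
Bidding truthfully at 25000: the top bid is 34750 (a rival), so Player 2 loses. Payoff = 0.
Bidding 37000: Player 2 has the top bid, wins, and pays the second-highest bid 34750. Payoff = 25000 − 34750 = -9750.
This is the dominant-strategy logic: truthful bidding weakly beats any alternative.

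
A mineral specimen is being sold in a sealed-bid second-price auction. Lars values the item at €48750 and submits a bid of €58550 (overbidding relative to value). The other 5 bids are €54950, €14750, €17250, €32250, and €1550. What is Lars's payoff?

Highest competing bid: €54950.
Lars's bid €58550 is the highest overall, so Lars wins and pays the second-highest bid, €54950.
Payoff = value − price = €48750 − €54950 = -€6200.

Lars's payoff: -€6200.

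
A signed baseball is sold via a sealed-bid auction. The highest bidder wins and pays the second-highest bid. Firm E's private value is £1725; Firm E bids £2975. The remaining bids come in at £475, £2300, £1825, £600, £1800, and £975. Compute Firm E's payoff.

Highest competing bid: £2300.
Firm E's bid £2975 is the highest overall, so Firm E wins and pays the second-highest bid, £2300.
Payoff = value − price = £1725 − £2300 = -£575.

Firm E's payoff: -£575.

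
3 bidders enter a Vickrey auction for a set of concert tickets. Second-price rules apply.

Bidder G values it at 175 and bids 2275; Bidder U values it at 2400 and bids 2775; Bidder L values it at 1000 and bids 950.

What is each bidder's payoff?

Ranking the bids: Bidder U 2775; Bidder G 2275; Bidder L 950.
Bidder U has the top bid and wins; the price is the second-highest bid, 2275.
Bidder U's payoff = 2400 − 2275 = 125. All other bidders lose, so their payoff is 0.

Payoffs: Bidder G 0, Bidder U 125, Bidder L 0.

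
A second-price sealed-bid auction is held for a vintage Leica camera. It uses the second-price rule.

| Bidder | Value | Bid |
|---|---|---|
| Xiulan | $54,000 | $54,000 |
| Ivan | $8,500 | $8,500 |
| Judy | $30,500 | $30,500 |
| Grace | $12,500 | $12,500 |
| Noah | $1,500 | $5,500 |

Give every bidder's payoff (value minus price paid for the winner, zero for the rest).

Payoffs: Xiulan $23,500, Ivan $0, Judy $0, Grace $0, Noah $0.

Ranking the bids: Xiulan $54,000; Judy $30,500; Grace $12,500; Ivan $8,500; Noah $5,500.
Xiulan has the top bid and wins; the price is the second-highest bid, $30,500.
Xiulan's payoff = $54,000 − $30,500 = $23,500. All other bidders lose, so their payoff is 0.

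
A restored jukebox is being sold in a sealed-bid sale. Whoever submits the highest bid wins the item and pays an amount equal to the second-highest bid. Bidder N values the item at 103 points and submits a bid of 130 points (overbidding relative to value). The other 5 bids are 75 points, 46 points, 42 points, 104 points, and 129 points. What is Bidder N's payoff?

Highest competing bid: 129 points.
Bidder N's bid 130 points is the highest overall, so Bidder N wins and pays the second-highest bid, 129 points.
Payoff = value − price = 103 points − 129 points = -26 points.
Overbidding won the item at a price above value — truthful bidding would have avoided this loss.

Payoff = -26 points.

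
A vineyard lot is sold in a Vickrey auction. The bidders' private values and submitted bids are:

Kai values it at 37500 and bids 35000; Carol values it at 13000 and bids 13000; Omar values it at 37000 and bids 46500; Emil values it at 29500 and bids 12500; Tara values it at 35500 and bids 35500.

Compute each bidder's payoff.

Bids in descending order: Omar 46500, then Tara 35500, then Kai 35000, then Carol 13000, then Emil 12500.
Omar has the top bid and wins; the price is the second-highest bid, 35500.
Omar's payoff = 37000 − 35500 = 1500. All other bidders lose, so their payoff is 0.

Payoffs: Kai 0, Carol 0, Omar 1500, Emil 0, Tara 0.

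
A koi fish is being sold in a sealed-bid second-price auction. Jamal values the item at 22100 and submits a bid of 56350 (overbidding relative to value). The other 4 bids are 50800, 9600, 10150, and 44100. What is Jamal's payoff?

Highest competing bid: 50800.
Jamal's bid 56350 is the highest overall, so Jamal wins and pays the second-highest bid, 50800.
Payoff = value − price = 22100 − 50800 = -28700.
Overbidding won the item at a price above value — truthful bidding would have avoided this loss.

Jamal's payoff: -28700.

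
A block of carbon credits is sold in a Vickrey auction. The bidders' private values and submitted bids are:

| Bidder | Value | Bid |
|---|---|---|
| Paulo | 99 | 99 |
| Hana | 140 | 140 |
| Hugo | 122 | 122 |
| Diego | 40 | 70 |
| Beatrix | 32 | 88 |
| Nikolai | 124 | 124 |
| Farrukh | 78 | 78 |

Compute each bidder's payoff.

Ranking the bids: Hana 140, then Nikolai 124, then Hugo 122, then Paulo 99, then Beatrix 88, then Farrukh 78, then Diego 70.
Hana has the top bid and wins; the price is the second-highest bid, 124.
Hana's payoff = 140 − 124 = 16. All other bidders lose, so their payoff is 0.

Payoffs: Paulo 0, Hana 16, Hugo 0, Diego 0, Beatrix 0, Nikolai 0, Farrukh 0.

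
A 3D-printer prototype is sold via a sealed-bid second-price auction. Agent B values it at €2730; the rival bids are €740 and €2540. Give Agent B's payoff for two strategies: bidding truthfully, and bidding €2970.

The highest competing bid is €2540.
Bidding truthfully at €2730: Agent B has the top bid, wins, and pays the second-highest bid €2540. Payoff = €2730 − €2540 = €190.
Bidding €2970: Agent B has the top bid, wins, and pays the second-highest bid €2540. Payoff = €2730 − €2540 = €190.
The bid only affects whether you win, not the price — here both bids land on the same side of the top rival bid, so the deviation is payoff-neutral.

Truthful: €190; alternative: €190.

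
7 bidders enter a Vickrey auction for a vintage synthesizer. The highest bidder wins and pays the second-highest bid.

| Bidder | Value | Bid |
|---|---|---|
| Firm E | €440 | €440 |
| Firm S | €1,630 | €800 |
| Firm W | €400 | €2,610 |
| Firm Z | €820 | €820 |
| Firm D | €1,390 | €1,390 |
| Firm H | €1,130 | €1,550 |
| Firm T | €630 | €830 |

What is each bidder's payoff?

Firm E €0, Firm S €0, Firm W -€1,150, Firm Z €0, Firm D €0, Firm H €0, Firm T €0.

Ordered from highest: Firm W €2,610 > Firm H €1,550 > Firm D €1,390 > Firm T €830 > Firm Z €820 > Firm S €800 > Firm E €440.
Firm W has the top bid and wins; the price is the second-highest bid, €1,550.
Firm W's payoff = €400 − €1,550 = -€1,150. All other bidders lose, so their payoff is 0.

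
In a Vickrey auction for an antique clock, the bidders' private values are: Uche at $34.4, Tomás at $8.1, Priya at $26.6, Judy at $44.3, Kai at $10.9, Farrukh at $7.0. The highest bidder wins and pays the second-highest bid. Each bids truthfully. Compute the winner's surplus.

Bids in descending order: Judy $44.3, then Uche $34.4, then Priya $26.6, then Kai $10.9, then Tomás $8.1, then Farrukh $7.0.
Judy wins with the top bid and pays the second-highest, $34.4.
Surplus = $44.3 − $34.4 = $9.9.

$9.9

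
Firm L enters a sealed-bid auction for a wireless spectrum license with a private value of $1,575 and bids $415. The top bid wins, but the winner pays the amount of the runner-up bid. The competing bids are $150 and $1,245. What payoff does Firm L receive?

$0

Highest competing bid: $1,245.
Firm L's bid $415 is not the highest, so Firm L loses, pays nothing, and earns zero payoff.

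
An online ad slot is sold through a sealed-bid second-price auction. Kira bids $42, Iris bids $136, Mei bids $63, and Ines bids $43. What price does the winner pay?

Sorted high to low: Iris $136; Mei $63; Ines $43; Kira $42.
Iris has the highest bid, so Iris wins.
The second-highest bid is $63, so that is what Iris pays.

$63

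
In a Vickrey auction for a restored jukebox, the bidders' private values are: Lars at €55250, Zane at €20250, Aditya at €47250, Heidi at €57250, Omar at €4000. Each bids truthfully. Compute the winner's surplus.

Ranking the bids: Heidi €57250; Lars €55250; Aditya €47250; Zane €20250; Omar €4000.
Heidi wins with the top bid and pays the second-highest, €55250.
Surplus = €57250 − €55250 = €2000.

€2000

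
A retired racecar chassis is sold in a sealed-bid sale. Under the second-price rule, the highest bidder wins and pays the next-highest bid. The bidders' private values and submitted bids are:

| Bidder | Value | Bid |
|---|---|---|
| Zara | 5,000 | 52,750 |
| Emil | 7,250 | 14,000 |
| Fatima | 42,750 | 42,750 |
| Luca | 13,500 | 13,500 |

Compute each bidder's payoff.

Payoffs: Zara -37,750, Emil 0, Fatima 0, Luca 0.

Bids in descending order: Zara 52,750, then Fatima 42,750, then Emil 14,000, then Luca 13,500.
Zara has the top bid and wins; the price is the second-highest bid, 42,750.
Zara's payoff = 5,000 − 42,750 = -37,750. All other bidders lose, so their payoff is 0.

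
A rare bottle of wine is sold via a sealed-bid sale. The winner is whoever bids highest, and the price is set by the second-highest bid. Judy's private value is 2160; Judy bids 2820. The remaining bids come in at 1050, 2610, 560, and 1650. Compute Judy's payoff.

Highest competing bid: 2610.
Judy's bid 2820 is the highest overall, so Judy wins and pays the second-highest bid, 2610.
Payoff = value − price = 2160 − 2610 = -450.
Overbidding won the item at a price above value — truthful bidding would have avoided this loss.

Judy's payoff: -450.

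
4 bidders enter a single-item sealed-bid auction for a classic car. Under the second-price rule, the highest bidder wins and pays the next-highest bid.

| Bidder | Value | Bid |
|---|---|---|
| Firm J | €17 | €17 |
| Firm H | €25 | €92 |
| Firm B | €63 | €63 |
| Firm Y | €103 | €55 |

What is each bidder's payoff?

Payoffs: Firm J €0, Firm H -€38, Firm B €0, Firm Y €0.

Ranking the bids: Firm H €92 > Firm B €63 > Firm Y €55 > Firm J €17.
Firm H has the top bid and wins; the price is the second-highest bid, €63.
Firm H's payoff = €25 − €63 = -€38. All other bidders lose, so their payoff is 0.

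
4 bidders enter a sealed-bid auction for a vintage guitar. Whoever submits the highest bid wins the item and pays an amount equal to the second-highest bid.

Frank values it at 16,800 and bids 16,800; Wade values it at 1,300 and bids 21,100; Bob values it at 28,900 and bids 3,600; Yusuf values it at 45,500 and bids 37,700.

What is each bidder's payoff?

Payoffs: Frank 0, Wade 0, Bob 0, Yusuf 24,400.

Ordered from highest: Yusuf 37,700, then Wade 21,100, then Frank 16,800, then Bob 3,600.
Yusuf has the top bid and wins; the price is the second-highest bid, 21,100.
Yusuf's payoff = 45,500 − 21,100 = 24,400. All other bidders lose, so their payoff is 0.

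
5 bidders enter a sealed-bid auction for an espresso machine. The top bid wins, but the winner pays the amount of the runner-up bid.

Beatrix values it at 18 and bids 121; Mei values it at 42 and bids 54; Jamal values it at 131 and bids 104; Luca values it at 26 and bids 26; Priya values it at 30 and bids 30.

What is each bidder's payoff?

Beatrix -86, Mei 0, Jamal 0, Luca 0, Priya 0.

Ranking the bids: Beatrix 121 > Jamal 104 > Mei 54 > Priya 30 > Luca 26.
Beatrix has the top bid and wins; the price is the second-highest bid, 104.
Beatrix's payoff = 18 − 104 = -86. All other bidders lose, so their payoff is 0.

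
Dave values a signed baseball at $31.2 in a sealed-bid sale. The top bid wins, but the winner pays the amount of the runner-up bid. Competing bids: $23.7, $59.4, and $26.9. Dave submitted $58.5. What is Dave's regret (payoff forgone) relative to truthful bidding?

$0.0

The highest competing bid is $59.4.
Bidding truthfully at $31.2: the top bid is $59.4 (a rival), so Dave loses. Payoff = $0.0.
Bidding $58.5: the top bid is $59.4 (a rival), so Dave loses. Payoff = $0.0.
Regret = truthful payoff − actual payoff = $0.0 − $0.0 = $0.0.
The bid only affects whether you win, not the price — here both bids land on the same side of the top rival bid, so the deviation is payoff-neutral.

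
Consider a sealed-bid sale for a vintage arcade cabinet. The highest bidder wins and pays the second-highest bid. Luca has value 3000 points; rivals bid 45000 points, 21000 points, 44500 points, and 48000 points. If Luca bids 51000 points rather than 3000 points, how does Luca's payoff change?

Payoff change: -45000 points.

The highest competing bid is 48000 points.
Bidding truthfully at 3000 points: the top bid is 48000 points (a rival), so Luca loses. Payoff = 0 points.
Bidding 51000 points: Luca has the top bid, wins, and pays the second-highest bid 48000 points. Payoff = 3000 points − 48000 points = -45000 points.
Change = -45000 points − 0 points = -45000 points.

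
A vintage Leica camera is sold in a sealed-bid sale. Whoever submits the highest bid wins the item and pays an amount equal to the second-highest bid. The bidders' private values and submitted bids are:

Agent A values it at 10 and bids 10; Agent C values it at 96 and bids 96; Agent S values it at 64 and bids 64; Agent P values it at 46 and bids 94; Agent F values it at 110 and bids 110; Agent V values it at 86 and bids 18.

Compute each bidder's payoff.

Ranking the bids: Agent F 110, then Agent C 96, then Agent P 94, then Agent S 64, then Agent V 18, then Agent A 10.
Agent F has the top bid and wins; the price is the second-highest bid, 96.
Agent F's payoff = 110 − 96 = 14. All other bidders lose, so their payoff is 0.

Payoffs: Agent A 0, Agent C 0, Agent S 0, Agent P 0, Agent F 14, Agent V 0.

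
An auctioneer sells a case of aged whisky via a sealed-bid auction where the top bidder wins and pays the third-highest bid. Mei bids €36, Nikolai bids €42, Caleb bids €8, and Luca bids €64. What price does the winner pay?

€36

Ordered from highest: Luca €64 > Nikolai €42 > Mei €36 > Caleb €8.
Luca is the highest bidder, so Luca wins.
Under the third-price rule, the price is the third-highest bid: €36.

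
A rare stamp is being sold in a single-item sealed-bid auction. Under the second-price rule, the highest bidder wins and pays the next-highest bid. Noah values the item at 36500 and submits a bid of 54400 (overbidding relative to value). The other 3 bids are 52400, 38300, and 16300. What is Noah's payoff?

Highest competing bid: 52400.
Noah's bid 54400 is the highest overall, so Noah wins and pays the second-highest bid, 52400.
Payoff = value − price = 36500 − 52400 = -15900.

Payoff = -15900.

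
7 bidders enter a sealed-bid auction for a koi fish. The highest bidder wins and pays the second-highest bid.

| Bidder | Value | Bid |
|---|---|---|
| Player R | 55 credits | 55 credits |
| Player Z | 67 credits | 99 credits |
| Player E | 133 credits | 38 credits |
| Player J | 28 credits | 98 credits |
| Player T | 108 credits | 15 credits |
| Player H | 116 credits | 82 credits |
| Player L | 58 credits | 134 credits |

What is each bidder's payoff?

Ordered from highest: Player L 134 credits, then Player Z 99 credits, then Player J 98 credits, then Player H 82 credits, then Player R 55 credits, then Player E 38 credits, then Player T 15 credits.
Player L has the top bid and wins; the price is the second-highest bid, 99 credits.
Player L's payoff = 58 credits − 99 credits = -41 credits. All other bidders lose, so their payoff is 0.

Player R 0 credits, Player Z 0 credits, Player E 0 credits, Player J 0 credits, Player T 0 credits, Player H 0 credits, Player L -41 credits.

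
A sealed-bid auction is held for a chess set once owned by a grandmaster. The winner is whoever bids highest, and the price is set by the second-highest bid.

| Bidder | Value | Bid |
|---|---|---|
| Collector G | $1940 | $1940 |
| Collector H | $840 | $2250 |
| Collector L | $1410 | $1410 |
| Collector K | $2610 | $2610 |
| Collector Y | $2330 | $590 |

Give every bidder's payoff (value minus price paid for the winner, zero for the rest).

Bids in descending order: Collector K $2610; Collector H $2250; Collector G $1940; Collector L $1410; Collector Y $590.
Collector K has the top bid and wins; the price is the second-highest bid, $2250.
Collector K's payoff = $2610 − $2250 = $360. All other bidders lose, so their payoff is 0.

Collector G $0, Collector H $0, Collector L $0, Collector K $360, Collector Y $0.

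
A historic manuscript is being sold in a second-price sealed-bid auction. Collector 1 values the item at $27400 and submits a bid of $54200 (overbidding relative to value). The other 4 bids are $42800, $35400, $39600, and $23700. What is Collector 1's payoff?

-$15400

Highest competing bid: $42800.
Collector 1's bid $54200 is the highest overall, so Collector 1 wins and pays the second-highest bid, $42800.
Payoff = value − price = $27400 − $42800 = -$15400.
Overbidding won the item at a price above value — truthful bidding would have avoided this loss.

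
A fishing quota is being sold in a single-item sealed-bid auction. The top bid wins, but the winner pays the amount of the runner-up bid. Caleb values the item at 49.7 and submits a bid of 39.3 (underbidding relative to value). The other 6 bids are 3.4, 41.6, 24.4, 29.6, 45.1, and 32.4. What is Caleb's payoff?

Caleb's payoff: 0.0.

Highest competing bid: 45.1.
Caleb's bid 39.3 is not the highest, so Caleb loses, pays nothing, and earns zero payoff.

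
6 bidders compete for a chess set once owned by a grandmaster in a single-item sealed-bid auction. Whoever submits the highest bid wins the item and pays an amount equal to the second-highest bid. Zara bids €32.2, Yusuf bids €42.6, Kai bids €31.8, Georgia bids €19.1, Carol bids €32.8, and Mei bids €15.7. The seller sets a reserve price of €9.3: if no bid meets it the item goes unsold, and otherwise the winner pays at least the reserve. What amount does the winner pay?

Sorted high to low: Yusuf €42.6; Carol €32.8; Zara €32.2; Kai €31.8; Georgia €19.1; Mei €15.7.
Yusuf has the highest bid, so Yusuf wins.
The second-highest bid is €32.8, which exceeds the reserve, so that sets the price.

The winner pays €32.8.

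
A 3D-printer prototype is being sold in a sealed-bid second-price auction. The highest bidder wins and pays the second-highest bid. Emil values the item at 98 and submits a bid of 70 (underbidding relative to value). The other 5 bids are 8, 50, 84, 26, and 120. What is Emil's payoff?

Highest competing bid: 120.
Emil's bid 70 is not the highest, so Emil loses, pays nothing, and earns zero payoff.

0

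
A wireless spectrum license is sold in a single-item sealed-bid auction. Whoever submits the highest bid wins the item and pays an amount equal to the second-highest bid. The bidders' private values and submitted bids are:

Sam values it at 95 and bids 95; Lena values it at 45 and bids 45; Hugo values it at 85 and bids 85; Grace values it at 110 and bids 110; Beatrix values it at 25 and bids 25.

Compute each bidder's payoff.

Sam 0, Lena 0, Hugo 0, Grace 15, Beatrix 0.

Sorted high to low: Grace 110; Sam 95; Hugo 85; Lena 45; Beatrix 25.
Grace has the top bid and wins; the price is the second-highest bid, 95.
Grace's payoff = 110 − 95 = 15. All other bidders lose, so their payoff is 0.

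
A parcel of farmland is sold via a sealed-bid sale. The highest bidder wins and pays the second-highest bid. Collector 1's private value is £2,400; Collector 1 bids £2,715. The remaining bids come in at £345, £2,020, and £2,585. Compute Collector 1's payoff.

Highest competing bid: £2,585.
Collector 1's bid £2,715 is the highest overall, so Collector 1 wins and pays the second-highest bid, £2,585.
Payoff = value − price = £2,400 − £2,585 = -£185.

Payoff = -£185.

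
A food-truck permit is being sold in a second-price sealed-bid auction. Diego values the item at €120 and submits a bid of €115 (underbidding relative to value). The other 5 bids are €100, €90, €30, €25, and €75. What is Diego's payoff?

Highest competing bid: €100.
Diego's bid €115 is the highest overall, so Diego wins and pays the second-highest bid, €100.
Payoff = value − price = €120 − €100 = €20.

Payoff = €20.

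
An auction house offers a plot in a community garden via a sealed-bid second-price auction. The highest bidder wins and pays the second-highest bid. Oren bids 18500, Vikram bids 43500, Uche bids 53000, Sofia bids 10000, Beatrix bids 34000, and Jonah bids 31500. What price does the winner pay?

Ordered from highest: Uche 53000; Vikram 43500; Beatrix 34000; Jonah 31500; Oren 18500; Sofia 10000.
Uche has the highest bid, so Uche wins.
The second-highest bid is 43500, so that is what Uche pays.

43500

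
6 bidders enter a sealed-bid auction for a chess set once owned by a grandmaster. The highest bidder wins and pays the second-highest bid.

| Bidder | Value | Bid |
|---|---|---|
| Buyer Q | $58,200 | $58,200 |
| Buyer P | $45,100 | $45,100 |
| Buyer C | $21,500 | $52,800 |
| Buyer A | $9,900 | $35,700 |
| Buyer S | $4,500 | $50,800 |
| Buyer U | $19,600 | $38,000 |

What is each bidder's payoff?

Buyer Q $5,400, Buyer P $0, Buyer C $0, Buyer A $0, Buyer S $0, Buyer U $0.

Ordered from highest: Buyer Q $58,200; Buyer C $52,800; Buyer S $50,800; Buyer P $45,100; Buyer U $38,000; Buyer A $35,700.
Buyer Q has the top bid and wins; the price is the second-highest bid, $52,800.
Buyer Q's payoff = $58,200 − $52,800 = $5,400. All other bidders lose, so their payoff is 0.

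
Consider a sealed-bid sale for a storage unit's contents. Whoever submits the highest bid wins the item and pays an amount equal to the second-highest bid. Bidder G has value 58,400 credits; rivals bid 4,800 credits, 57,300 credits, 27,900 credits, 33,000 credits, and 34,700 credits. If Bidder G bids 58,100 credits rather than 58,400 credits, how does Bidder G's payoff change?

The highest competing bid is 57,300 credits.
Bidding truthfully at 58,400 credits: Bidder G has the top bid, wins, and pays the second-highest bid 57,300 credits. Payoff = 58,400 credits − 57,300 credits = 1,100 credits.
Bidding 58,100 credits: Bidder G has the top bid, wins, and pays the second-highest bid 57,300 credits. Payoff = 58,400 credits − 57,300 credits = 1,100 credits.
Change = 1,100 credits − 1,100 credits = 0 credits.
The bid only affects whether you win, not the price — here both bids land on the same side of the top rival bid, so the deviation is payoff-neutral.

0 credits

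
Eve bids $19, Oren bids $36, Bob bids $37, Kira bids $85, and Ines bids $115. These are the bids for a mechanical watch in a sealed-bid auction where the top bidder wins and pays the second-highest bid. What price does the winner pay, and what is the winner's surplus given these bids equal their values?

Sorted high to low: Ines $115 > Kira $85 > Bob $37 > Oren $36 > Eve $19.
Ines is the highest bidder, so Ines wins.
Under the second-price rule, the price is the second-highest bid: $85.
Surplus = $115 − $85 = $30.

The winner pays $85 for a surplus of $30.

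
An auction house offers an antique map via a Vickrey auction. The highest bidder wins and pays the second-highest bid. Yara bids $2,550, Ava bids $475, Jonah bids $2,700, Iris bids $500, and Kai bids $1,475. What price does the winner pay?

The winner pays $2,550.

Ordered from highest: Jonah $2,700, then Yara $2,550, then Kai $1,475, then Iris $500, then Ava $475.
Jonah has the highest bid, so Jonah wins.
The second-highest bid is $2,550, so that is what Jonah pays.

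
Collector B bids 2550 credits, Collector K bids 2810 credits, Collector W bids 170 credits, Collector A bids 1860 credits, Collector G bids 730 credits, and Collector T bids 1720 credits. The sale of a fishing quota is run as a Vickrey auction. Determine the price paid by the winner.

The winner pays 2550 credits.

Sorted high to low: Collector K 2810 credits; Collector B 2550 credits; Collector A 1860 credits; Collector T 1720 credits; Collector G 730 credits; Collector W 170 credits.
Collector K has the highest bid, so Collector K wins.
The second-highest bid is 2550 credits, so that is what Collector K pays.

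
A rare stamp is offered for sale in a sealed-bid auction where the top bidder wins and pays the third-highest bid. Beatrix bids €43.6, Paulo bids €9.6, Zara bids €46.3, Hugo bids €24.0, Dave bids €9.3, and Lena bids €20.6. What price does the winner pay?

Price paid: €24.0.

Ranking the bids: Zara €46.3, then Beatrix €43.6, then Hugo €24.0, then Lena €20.6, then Paulo €9.6, then Dave €9.3.
Zara is the highest bidder, so Zara wins.
Under the third-price rule, the price is the third-highest bid: €24.0.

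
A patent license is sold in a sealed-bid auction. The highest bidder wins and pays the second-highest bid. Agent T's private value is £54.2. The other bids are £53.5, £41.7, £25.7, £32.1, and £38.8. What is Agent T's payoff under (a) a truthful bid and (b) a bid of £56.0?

The highest competing bid is £53.5.
Bidding truthfully at £54.2: Agent T has the top bid, wins, and pays the second-highest bid £53.5. Payoff = £54.2 − £53.5 = £0.7.
Bidding £56.0: Agent T has the top bid, wins, and pays the second-highest bid £53.5. Payoff = £54.2 − £53.5 = £0.7.
The bid only affects whether you win, not the price — here both bids land on the same side of the top rival bid, so the deviation is payoff-neutral.

(a) £0.7  (b) £0.7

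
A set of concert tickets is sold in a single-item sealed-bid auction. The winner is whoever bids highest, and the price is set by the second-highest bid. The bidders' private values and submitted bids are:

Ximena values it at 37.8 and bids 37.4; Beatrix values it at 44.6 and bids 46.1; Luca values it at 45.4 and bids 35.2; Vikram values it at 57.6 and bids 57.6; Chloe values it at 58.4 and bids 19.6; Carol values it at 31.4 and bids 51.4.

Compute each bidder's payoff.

Payoffs: Ximena 0.0, Beatrix 0.0, Luca 0.0, Vikram 6.2, Chloe 0.0, Carol 0.0.

Bids in descending order: Vikram 57.6, then Carol 51.4, then Beatrix 46.1, then Ximena 37.4, then Luca 35.2, then Chloe 19.6.
Vikram has the top bid and wins; the price is the second-highest bid, 51.4.
Vikram's payoff = 57.6 − 51.4 = 6.2. All other bidders lose, so their payoff is 0.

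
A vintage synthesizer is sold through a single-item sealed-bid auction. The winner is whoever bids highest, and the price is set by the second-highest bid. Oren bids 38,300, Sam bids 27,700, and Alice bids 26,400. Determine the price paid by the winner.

Price paid: 27,700.

Sorted high to low: Oren 38,300 > Sam 27,700 > Alice 26,400.
Oren has the highest bid, so Oren wins.
The second-highest bid is 27,700, so that is what Oren pays.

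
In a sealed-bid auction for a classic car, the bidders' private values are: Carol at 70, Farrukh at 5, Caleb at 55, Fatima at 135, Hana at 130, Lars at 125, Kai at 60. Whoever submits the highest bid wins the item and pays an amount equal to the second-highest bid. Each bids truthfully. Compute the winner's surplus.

Ranking the bids: Fatima 135 > Hana 130 > Lars 125 > Carol 70 > Kai 60 > Caleb 55 > Farrukh 5.
Fatima wins with the top bid and pays the second-highest, 130.
Surplus = 135 − 130 = 5.

Winner's surplus: 5.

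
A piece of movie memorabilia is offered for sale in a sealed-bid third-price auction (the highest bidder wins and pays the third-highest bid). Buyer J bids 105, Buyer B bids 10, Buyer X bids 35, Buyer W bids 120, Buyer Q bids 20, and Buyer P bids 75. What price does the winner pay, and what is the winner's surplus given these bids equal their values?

Sorted high to low: Buyer W 120, then Buyer J 105, then Buyer P 75, then Buyer X 35, then Buyer Q 20, then Buyer B 10.
Buyer W is the highest bidder, so Buyer W wins.
Under the third-price rule, the price is the third-highest bid: 75.
Surplus = 120 − 75 = 45.

The winner pays 75 for a surplus of 45.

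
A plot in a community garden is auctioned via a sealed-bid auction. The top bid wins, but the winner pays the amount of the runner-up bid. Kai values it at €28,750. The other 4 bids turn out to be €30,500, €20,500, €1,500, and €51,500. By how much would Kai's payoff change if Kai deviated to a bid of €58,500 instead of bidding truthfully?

The highest competing bid is €51,500.
Bidding truthfully at €28,750: the top bid is €51,500 (a rival), so Kai loses. Payoff = €0.
Bidding €58,500: Kai has the top bid, wins, and pays the second-highest bid €51,500. Payoff = €28,750 − €51,500 = -€22,750.
Change = -€22,750 − €0 = -€22,750.

Change in payoff: -€22,750.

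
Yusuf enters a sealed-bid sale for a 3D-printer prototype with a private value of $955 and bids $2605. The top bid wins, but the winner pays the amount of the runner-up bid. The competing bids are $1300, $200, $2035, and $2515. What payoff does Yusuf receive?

-$1560

Highest competing bid: $2515.
Yusuf's bid $2605 is the highest overall, so Yusuf wins and pays the second-highest bid, $2515.
Payoff = value − price = $955 − $2515 = -$1560.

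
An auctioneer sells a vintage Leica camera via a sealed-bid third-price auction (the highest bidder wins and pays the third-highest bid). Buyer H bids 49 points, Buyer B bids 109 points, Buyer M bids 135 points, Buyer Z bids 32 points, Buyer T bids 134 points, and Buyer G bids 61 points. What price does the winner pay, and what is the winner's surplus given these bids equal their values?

Bids in descending order: Buyer M 135 points, then Buyer T 134 points, then Buyer B 109 points, then Buyer G 61 points, then Buyer H 49 points, then Buyer Z 32 points.
Buyer M is the highest bidder, so Buyer M wins.
Under the third-price rule, the price is the third-highest bid: 109 points.
Surplus = 135 points − 109 points = 26 points.

The winner pays 109 points for a surplus of 26 points.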